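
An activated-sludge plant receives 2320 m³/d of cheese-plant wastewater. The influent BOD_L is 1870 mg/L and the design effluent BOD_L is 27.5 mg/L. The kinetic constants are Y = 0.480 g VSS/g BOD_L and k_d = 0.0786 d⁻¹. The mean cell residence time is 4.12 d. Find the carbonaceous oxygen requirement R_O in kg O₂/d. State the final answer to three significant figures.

R_O ≈ 2070 kg O₂/d

Correct the yield for decay: Y_obs = Y/(1 + k_d θ_c) = 0.480 / (1 + 0.0786 × 4.12) = 0.480 / 1.324 = 0.3626.
Substrate removed = Q·(S₀ − S) = 2320 m³/d × (1870 − 27.5) g/m³ = 4.27×10^6 g/d = 4275 kg/d.
P_X = Y_obs·Q·(S₀ − S) = 0.3626 × 4275 = 1550 kg VSS/d.
R_O = Q·(S₀ − S) − 1.42·P_X = 4275 − 1.42 × 1550 = 2074 kg O₂/d.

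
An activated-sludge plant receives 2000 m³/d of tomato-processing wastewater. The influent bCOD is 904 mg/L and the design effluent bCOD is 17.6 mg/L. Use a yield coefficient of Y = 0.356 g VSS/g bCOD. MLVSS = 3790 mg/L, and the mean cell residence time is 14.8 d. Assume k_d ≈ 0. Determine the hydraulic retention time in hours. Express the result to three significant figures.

Biomass mass balance (decay neglected): V·X = Y·Q·(S₀ − S)·θ_c, so V = 0.356 × 2000 × (904 − 17.6) × 14.8 / 3790 = 2465 m³.
Hydraulic retention time τ = V/Q = 2465 / 2000 = 1.232 d = 29.57 h.

τ ≈ 29.6 h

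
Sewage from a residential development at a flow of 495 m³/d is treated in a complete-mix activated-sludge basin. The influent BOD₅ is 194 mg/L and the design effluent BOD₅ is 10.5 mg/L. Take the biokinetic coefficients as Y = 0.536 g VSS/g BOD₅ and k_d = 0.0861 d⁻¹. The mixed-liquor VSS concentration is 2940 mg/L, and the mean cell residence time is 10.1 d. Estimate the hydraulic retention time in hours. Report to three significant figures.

τ ≈ 4.34 h

Rearranging the biomass balance for a CMAS with decay, V = Y·Q·ΔS·θ_c / [X·(1+k_d θ_c)] = 0.536 × 495 × (194 − 10.5) × 10.1 / [2940 × (1 + 0.0861 × 10.1)] = 4.92×10^5 / 5497 = 89.46 m³.
τ = V/Q = 89.46/495 = 0.1807 d, or 4.337 h.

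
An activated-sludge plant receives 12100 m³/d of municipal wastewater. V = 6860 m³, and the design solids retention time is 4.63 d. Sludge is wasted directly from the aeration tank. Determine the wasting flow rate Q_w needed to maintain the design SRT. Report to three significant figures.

Q_w ≈ 1480 m³/d

With mixed-liquor wasting, θ_c = V/Q_w, so Q_w = V/θ_c = 6860/4.63 = 1482 m³/d.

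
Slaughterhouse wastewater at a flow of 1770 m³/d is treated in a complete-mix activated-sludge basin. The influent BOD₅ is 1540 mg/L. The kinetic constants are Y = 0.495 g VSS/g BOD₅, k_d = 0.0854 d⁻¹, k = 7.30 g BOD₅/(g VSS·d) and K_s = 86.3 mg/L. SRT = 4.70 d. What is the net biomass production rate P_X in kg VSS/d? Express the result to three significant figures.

P_X ≈ 958 kg VSS/d

For a completely mixed reactor with recycle the Lawrence–McCarty relation gives S = K_s·(1 + k_d·θ_c) / [θ_c·(Y·k − k_d) − 1] = 86.3 × (1 + 0.0854 × 4.70) / [4.70 × (0.495 × 7.30 − 0.0854) − 1] = 120.9 / 15.58 = 7.761 mg/L.
The observed yield is Y_obs = Y/(1 + k_d·θ_c) = 0.495 / (1 + 0.0854 × 4.70) = 0.495 / 1.401 = 0.3532 g VSS per g BOD₅ removed.
Mass of BOD₅ removed per day: Q(S₀ − S) = 1770 × 1532 g/m³ = 2712 kg/d.
So the net sludge growth is P_X = 0.3532 × 2712 = 958.0 kg VSS/d.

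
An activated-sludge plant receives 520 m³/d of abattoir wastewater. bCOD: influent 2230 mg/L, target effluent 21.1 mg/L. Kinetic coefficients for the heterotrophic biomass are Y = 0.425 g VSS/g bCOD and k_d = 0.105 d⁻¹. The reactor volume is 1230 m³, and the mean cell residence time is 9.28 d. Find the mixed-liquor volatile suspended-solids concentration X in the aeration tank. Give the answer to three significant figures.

Solving the biomass balance for X: X = Y Q (S₀−S) θ_c / [V (1+k_d θ_c)] = 0.425 × 520 × (2230 − 21.1) × 9.28 / [1230 × (1 + 0.105 × 9.28)] = 1865 mg/L.

X ≈ 1870 mg/L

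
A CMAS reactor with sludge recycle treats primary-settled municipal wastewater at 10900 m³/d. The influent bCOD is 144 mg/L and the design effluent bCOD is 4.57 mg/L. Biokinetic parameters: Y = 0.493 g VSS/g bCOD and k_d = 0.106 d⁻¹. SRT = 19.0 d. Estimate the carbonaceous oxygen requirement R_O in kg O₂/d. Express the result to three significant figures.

Y_obs = Y / (1 + k_d θ_c) = 0.493 / (1 + 0.106 × 19.0) = 0.493 / 3.014 = 0.1636.
Mass of bCOD removed per day: Q(S₀ − S) = 10900 × 139.4 g/m³ = 1520 kg/d.
Biomass synthesised: P_X = Y_obs × 1520 = 248.6 kg VSS/d.
Carbonaceous O₂ demand = substrate oxidised − cell-mass equivalent = 1520 − 1.42 × 248.6 = 1167 kg O₂/d.

R_O ≈ 1170 kg O₂/d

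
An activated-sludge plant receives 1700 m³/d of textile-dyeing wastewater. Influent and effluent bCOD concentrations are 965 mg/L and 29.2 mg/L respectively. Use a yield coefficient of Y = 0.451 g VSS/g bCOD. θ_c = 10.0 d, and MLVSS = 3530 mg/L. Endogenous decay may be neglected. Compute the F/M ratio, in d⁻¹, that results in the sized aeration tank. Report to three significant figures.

F/M ≈ 0.229 d⁻¹

V·X = Y·Q·ΔS·θ_c gives V = 0.451 × 1700 × (965 − 29.2) × 10.0 / 3530 = 2033 m³.
F/M = Q·S₀ / (V·X) = 1700 × 965 / (2033 × 3530) = 0.2286 g bCOD·(g VSS·d)⁻¹.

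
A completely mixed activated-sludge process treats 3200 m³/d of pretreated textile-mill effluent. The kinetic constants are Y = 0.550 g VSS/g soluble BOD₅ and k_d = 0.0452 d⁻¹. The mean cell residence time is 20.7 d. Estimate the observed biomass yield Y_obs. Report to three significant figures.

Y_obs ≈ 0.284 g VSS/g soluble BOD₅

Correct the yield for decay: Y_obs = Y/(1 + k_d θ_c) = 0.550 / (1 + 0.0452 × 20.7) = 0.550 / 1.936 = 0.2841.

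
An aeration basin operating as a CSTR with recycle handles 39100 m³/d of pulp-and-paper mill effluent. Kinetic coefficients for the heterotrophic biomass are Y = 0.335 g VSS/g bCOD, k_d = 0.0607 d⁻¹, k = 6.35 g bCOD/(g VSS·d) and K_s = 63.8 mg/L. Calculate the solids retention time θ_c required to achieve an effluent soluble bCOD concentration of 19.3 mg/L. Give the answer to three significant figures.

From 1/θ_c = Y·k·S/(K_s + S) − k_d: Y·k·S/(K_s+S) = 0.335 × 6.35 × 19.3 / (63.8 + 19.3) = 0.4941 d⁻¹.
1/θ_c = 0.4941 − 0.0607 = 0.4334 d⁻¹, so θ_c = 2.308 d.

θ_c ≈ 2.31 d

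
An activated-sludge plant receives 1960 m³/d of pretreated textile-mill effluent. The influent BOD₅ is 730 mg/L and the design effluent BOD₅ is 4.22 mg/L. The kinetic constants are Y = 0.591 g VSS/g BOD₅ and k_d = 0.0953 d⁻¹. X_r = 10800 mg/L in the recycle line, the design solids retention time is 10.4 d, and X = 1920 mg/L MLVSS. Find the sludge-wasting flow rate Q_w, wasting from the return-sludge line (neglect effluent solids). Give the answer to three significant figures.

Q_w ≈ 39.1 m³/d

From the SRT design equation V = Y Q (S₀−S) θ_c / [X (1 + k_d θ_c)] = 0.591 × 1960 × (730 − 4.22) × 10.4 / [1920 × (1 + 0.0953 × 10.4)] = 8.74×10^6 / 3823 = 2287 m³.
Q_w = (V·X)/(θ_c X_r) = 2287 × 1920 / (10.4 × 10800) = 39.10 m³/d.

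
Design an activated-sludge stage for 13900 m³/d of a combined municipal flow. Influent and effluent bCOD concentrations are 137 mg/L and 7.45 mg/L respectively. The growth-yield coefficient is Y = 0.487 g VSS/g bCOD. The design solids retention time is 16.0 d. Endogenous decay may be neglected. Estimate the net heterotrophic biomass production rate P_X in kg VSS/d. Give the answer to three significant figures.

Since k_d ≈ 0, Y_obs = Y = 0.487 g VSS/g bCOD.
Substrate removed = Q·(S₀ − S) = 13900 m³/d × (137 − 7.45) g/m³ = 1.8×10^6 g/d = 1801 kg/d.
P_X = Y_obs · Q(S₀ − S) = 0.4870 × 1801 = 877.0 kg VSS/d.

P_X ≈ 877 kg VSS/d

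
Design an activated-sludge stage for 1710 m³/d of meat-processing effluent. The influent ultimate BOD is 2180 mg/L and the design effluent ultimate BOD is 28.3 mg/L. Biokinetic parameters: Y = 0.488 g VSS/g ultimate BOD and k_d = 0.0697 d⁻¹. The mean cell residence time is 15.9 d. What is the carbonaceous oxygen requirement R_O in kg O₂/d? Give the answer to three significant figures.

R_O ≈ 2470 kg O₂/d

Y_obs = Y / (1 + k_d θ_c) = 0.488 / (1 + 0.0697 × 15.9) = 0.488 / 2.108 = 0.2315.
Substrate removed = Q·(S₀ − S) = 1710 m³/d × (2180 − 28.3) g/m³ = 3.68×10^6 g/d = 3679 kg/d.
Biomass synthesised: P_X = Y_obs × 3679 = 851.7 kg VSS/d.
R_O = Q·ΔS − 1.42 P_X = 3679 − 1209 = 2470 kg O₂/d.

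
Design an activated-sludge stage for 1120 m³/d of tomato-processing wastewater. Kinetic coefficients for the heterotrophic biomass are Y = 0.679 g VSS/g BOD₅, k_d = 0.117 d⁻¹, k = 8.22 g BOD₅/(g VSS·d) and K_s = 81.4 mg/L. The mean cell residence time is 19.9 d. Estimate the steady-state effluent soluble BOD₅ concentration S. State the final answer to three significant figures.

S ≈ 2.51 mg/L

From the Monod/SRT balance for a CMAS, S = K_s·(1+k_d θ_c)/[θ_c·(Y k − k_d) − 1] = 81.4 × (1 + 0.117 × 19.9) / [19.9 × (0.679 × 8.22 − 0.117) − 1] = 270.9 / 107.7 = 2.515 mg/L.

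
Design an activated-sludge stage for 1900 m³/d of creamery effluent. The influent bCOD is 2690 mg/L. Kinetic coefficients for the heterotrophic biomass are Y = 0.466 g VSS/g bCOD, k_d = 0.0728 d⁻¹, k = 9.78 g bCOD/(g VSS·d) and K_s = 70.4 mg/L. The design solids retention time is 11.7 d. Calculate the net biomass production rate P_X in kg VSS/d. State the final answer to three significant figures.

For a completely mixed reactor with recycle the Lawrence–McCarty relation gives S = K_s·(1 + k_d·θ_c) / [θ_c·(Y·k − k_d) − 1] = 70.4 × (1 + 0.0728 × 11.7) / [11.7 × (0.466 × 9.78 − 0.0728) − 1] = 130.4 / 51.47 = 2.533 mg/L.
The observed yield is Y_obs = Y/(1 + k_d·θ_c) = 0.466 / (1 + 0.0728 × 11.7) = 0.466 / 1.852 = 0.2517 g VSS per g bCOD removed.
Mass of bCOD removed per day: Q(S₀ − S) = 1900 × 2687 g/m³ = 5106 kg/d.
Biomass produced: P_X = Y_obs·Q·ΔS = 0.2517 × 5106 ≈ 1285 kg VSS/d.

P_X ≈ 1280 kg VSS/d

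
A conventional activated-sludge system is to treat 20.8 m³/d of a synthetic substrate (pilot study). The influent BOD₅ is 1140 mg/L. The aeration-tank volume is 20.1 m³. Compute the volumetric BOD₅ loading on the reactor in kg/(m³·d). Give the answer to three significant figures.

L_v ≈ 1.18 kg BOD₅/(m³·d)

L_v = Q S₀ / V = 20.8 × 1140 × 10⁻³ / 20.10 = 1.180 kg/(m³·d).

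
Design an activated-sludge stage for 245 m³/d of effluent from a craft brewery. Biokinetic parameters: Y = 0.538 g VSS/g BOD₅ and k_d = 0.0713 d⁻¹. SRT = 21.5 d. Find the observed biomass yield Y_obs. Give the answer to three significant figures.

Y_obs ≈ 0.212 g VSS/g BOD₅

Observed yield with endogenous decay: Y_obs = Y / (1 + k_d·θ_c) = 0.538 / (1 + 0.0713 × 21.5) = 0.538 / 2.533 = 0.2124 g VSS/g BOD₅.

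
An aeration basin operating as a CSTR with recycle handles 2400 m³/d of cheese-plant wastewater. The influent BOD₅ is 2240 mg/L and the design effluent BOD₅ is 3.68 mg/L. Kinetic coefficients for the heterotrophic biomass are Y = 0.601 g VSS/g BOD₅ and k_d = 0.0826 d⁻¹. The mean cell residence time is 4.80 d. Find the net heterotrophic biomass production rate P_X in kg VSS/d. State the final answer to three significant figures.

The observed yield is Y_obs = Y/(1 + k_d·θ_c) = 0.601 / (1 + 0.0826 × 4.80) = 0.601 / 1.396 = 0.4304 g VSS per g BOD₅ removed.
Substrate removed = Q·(S₀ − S) = 2400 m³/d × (2240 − 3.68) g/m³ = 5.37×10^6 g/d = 5367 kg/d.
Net biomass production P_X = Y_obs × Q·(S₀ − S) = 0.4304 × 5367 = 2310 kg VSS/d.

P_X ≈ 2310 kg VSS/d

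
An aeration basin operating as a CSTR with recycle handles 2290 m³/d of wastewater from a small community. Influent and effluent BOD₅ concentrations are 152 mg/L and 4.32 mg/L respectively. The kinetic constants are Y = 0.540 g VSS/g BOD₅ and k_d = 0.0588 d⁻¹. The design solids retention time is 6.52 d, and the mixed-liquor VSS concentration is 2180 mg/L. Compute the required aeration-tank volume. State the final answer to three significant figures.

From the SRT design equation V = Y Q (S₀−S) θ_c / [X (1 + k_d θ_c)] = 0.540 × 2290 × (152 − 4.32) × 6.52 / [2180 × (1 + 0.0588 × 6.52)] = 1.19×10^6 / 3016 = 394.8 m³.

V ≈ 395 m³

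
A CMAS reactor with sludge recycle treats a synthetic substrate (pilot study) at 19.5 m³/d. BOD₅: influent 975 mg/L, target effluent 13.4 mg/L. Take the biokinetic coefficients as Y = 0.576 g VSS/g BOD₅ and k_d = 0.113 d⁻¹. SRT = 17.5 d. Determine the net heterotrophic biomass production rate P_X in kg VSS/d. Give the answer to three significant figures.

P_X ≈ 3.63 kg VSS/d

Observed yield with endogenous decay: Y_obs = Y / (1 + k_d·θ_c) = 0.576 / (1 + 0.113 × 17.5) = 0.576 / 2.978 = 0.1935 g VSS/g BOD₅.
Q·(S₀ − S) = 19.5 × (975 − 13.4) × 10⁻³ = 18.75 kg/d removed.
So the net sludge growth is P_X = 0.1935 × 18.75 = 3.627 kg VSS/d.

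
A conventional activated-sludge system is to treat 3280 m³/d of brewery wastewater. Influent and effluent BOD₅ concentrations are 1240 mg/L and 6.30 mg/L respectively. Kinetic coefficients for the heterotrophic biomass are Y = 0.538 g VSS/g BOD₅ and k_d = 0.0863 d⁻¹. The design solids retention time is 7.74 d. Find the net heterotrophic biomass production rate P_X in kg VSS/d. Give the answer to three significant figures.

P_X ≈ 1310 kg VSS/d

Y_obs = Y / (1 + k_d θ_c) = 0.538 / (1 + 0.0863 × 7.74) = 0.538 / 1.668 = 0.3225.
Q·(S₀ − S) = 3280 × (1240 − 6.30) × 10⁻³ = 4047 kg/d removed.
P_X = Y_obs · Q(S₀ − S) = 0.3225 × 4047 = 1305 kg VSS/d.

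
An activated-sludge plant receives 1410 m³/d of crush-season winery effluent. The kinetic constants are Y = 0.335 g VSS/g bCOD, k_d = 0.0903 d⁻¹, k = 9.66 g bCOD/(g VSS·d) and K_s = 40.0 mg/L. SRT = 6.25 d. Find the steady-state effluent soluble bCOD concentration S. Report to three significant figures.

Effluent substrate depends only on kinetics and SRT: S = K_s(1 + k_d θ_c) / [θ_c(Yk − k_d) − 1] = 40.0 × (1 + 0.0903 × 6.25) / [6.25 × (0.335 × 9.66 − 0.0903) − 1] = 62.58 / 18.66 = 3.353 mg/L.

S ≈ 3.35 mg/L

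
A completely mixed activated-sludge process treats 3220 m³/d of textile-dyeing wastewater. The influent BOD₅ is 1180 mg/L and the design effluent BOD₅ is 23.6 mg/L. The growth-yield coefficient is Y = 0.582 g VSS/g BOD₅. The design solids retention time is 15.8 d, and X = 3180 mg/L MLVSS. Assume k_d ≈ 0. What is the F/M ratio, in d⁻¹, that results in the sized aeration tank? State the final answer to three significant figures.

With k_d = 0 the design equation reduces to V = Y Q (S₀−S) θ_c / X = 0.582 × 3220 × (1180 − 23.6) × 15.8 / 3180 = 10768 m³.
Food-to-microorganism ratio F/M = Q S₀ / (V X) = 3220 × 1180 / (10768 × 3180) = 0.1110 d⁻¹.

F/M ≈ 0.111 d⁻¹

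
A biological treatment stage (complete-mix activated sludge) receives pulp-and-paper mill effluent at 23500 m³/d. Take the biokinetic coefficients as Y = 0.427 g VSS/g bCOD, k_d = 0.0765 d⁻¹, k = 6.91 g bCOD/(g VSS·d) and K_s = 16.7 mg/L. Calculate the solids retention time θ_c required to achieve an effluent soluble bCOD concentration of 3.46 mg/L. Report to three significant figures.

Specific growth rate at S = 3.46 mg/L: μ = YkS/(K_s+S) = 0.427·6.91·3.46/(16.7+3.46) = 0.5064 d⁻¹.
1/θ_c = 0.5064 − 0.0765 = 0.4299 d⁻¹, so θ_c = 2.326 d.

θ_c ≈ 2.33 d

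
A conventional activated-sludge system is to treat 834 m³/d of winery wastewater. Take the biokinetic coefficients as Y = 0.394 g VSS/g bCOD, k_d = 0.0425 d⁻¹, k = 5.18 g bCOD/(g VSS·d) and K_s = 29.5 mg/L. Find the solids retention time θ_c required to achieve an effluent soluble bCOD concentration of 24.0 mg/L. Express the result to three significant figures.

θ_c ≈ 1.15 d

From 1/θ_c = Y·k·S/(K_s + S) − k_d: Y·k·S/(K_s+S) = 0.394 × 5.18 × 24.0 / (29.5 + 24.0) = 0.9156 d⁻¹.
θ_c = 1/(μ − k_d) = 1/(0.9156 − 0.0425) = 1/0.8731 = 1.145 d.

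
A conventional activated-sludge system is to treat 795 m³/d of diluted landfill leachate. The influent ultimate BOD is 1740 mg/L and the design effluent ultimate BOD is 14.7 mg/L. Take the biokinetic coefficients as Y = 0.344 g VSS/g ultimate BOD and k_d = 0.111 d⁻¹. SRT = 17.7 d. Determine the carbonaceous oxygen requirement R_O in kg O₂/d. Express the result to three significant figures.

R_O ≈ 1150 kg O₂/d

Observed yield with endogenous decay: Y_obs = Y / (1 + k_d·θ_c) = 0.344 / (1 + 0.111 × 17.7) = 0.344 / 2.965 = 0.1160 g VSS/g ultimate BOD.
Q·(S₀ − S) = 795 × (1740 − 14.7) × 10⁻³ = 1372 kg/d removed.
Biomass synthesised: P_X = Y_obs × 1372 = 159.2 kg VSS/d.
R_O = Q·ΔS − 1.42 P_X = 1372 − 226.0 = 1146 kg O₂/d.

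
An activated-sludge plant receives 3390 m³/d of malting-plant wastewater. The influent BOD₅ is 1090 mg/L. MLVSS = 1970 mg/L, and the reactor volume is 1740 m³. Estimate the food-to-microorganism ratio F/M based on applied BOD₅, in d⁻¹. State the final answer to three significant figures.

F/M ≈ 1.08 d⁻¹

F/M = applied load / biomass = Q·S₀/(V·X) = 3390 × 1090 / (1740 × 1970) = 1.078 d⁻¹.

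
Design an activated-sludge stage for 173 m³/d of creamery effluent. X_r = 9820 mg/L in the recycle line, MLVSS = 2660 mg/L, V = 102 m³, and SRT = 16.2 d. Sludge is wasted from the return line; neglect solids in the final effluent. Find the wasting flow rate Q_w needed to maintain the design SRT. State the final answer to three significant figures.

Wasting from the return line (neglecting effluent solids): Q_w = V·X / (θ_c·X_r) = 102.0 × 2660 / (16.2 × 9820) = 1.706 m³/d.

Q_w ≈ 1.71 m³/d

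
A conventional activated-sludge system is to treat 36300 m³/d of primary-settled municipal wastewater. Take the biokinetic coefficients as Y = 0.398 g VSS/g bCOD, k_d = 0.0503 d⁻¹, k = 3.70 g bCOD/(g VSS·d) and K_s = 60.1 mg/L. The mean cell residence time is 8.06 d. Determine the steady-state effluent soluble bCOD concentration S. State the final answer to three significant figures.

S ≈ 8.07 mg/L

Effluent substrate depends only on kinetics and SRT: S = K_s(1 + k_d θ_c) / [θ_c(Yk − k_d) − 1] = 60.1 × (1 + 0.0503 × 8.06) / [8.06 × (0.398 × 3.70 − 0.0503) − 1] = 84.47 / 10.46 = 8.072 mg/L.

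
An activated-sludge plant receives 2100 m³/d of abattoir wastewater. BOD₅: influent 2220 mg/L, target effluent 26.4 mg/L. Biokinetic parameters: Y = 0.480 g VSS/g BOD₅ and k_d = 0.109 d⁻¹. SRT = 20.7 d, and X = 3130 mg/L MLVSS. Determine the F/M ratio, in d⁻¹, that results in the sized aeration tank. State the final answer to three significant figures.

F/M ≈ 0.332 d⁻¹

Rearranging the biomass balance for a CMAS with decay, V = Y·Q·ΔS·θ_c / [X·(1+k_d θ_c)] = 0.480 × 2100 × (2220 − 26.4) × 20.7 / [3130 × (1 + 0.109 × 20.7)] = 4.58×10^7 / 10192 = 4491 m³.
F/M = Q·S₀ / (V·X) = 2100 × 2220 / (4491 × 3130) = 0.3317 g BOD₅·(g VSS·d)⁻¹.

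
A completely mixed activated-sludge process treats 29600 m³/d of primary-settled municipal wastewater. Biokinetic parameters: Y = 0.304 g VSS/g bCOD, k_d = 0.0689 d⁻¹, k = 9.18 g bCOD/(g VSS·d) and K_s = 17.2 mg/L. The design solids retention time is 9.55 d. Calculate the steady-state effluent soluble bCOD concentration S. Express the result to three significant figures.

From the Monod/SRT balance for a CMAS, S = K_s·(1+k_d θ_c)/[θ_c·(Y k − k_d) − 1] = 17.2 × (1 + 0.0689 × 9.55) / [9.55 × (0.304 × 9.18 − 0.0689) − 1] = 28.52 / 24.99 = 1.141 mg/L.

S ≈ 1.14 mg/L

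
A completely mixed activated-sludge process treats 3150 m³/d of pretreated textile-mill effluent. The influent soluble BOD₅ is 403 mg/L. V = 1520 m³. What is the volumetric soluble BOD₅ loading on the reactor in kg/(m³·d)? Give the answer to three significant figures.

L_v = Q S₀ / V = 3150 × 403 × 10⁻³ / 1520 = 0.8352 kg/(m³·d).

L_v ≈ 0.835 kg soluble BOD₅/(m³·d)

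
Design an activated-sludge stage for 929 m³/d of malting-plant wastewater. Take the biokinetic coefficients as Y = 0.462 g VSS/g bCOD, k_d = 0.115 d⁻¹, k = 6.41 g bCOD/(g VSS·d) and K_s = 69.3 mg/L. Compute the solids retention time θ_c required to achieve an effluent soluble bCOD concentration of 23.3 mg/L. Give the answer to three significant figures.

θ_c ≈ 1.59 d

At the target effluent, Y k S/(K_s+S) = 0.462×6.41×23.3/92.60 = 0.7452 d⁻¹.
θ_c = 1/(μ − k_d) = 1/(0.7452 − 0.115) = 1/0.6302 = 1.587 d.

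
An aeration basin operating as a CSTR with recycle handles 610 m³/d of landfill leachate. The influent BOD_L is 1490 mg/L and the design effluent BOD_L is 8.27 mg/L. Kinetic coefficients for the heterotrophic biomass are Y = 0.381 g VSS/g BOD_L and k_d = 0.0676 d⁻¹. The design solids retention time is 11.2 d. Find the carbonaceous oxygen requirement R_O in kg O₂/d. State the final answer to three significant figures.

The observed yield is Y_obs = Y/(1 + k_d·θ_c) = 0.381 / (1 + 0.0676 × 11.2) = 0.381 / 1.757 = 0.2168 g VSS per g BOD_L removed.
Substrate removed = Q·(S₀ − S) = 610 m³/d × (1490 − 8.27) g/m³ = 9.04×10^5 g/d = 903.9 kg/d.
Biomass synthesised: P_X = Y_obs × 903.9 = 196.0 kg VSS/d.
R_O = Q·ΔS − 1.42 P_X = 903.9 − 278.3 = 625.6 kg O₂/d.

R_O ≈ 626 kg O₂/d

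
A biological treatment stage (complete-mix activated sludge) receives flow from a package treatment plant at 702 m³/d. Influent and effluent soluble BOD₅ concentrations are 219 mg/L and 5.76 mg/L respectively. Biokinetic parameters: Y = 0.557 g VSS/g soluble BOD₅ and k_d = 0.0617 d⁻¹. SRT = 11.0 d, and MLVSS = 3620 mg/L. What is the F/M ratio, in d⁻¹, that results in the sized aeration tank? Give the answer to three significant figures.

F/M ≈ 0.281 d⁻¹

Rearranging the biomass balance for a CMAS with decay, V = Y·Q·ΔS·θ_c / [X·(1+k_d θ_c)] = 0.557 × 702 × (219 − 5.76) × 11.0 / [3620 × (1 + 0.0617 × 11.0)] = 9.17×10^5 / 6077 = 150.9 m³.
Food-to-microorganism ratio F/M = Q S₀ / (V X) = 702 × 219 / (150.9 × 3620) = 0.2814 d⁻¹.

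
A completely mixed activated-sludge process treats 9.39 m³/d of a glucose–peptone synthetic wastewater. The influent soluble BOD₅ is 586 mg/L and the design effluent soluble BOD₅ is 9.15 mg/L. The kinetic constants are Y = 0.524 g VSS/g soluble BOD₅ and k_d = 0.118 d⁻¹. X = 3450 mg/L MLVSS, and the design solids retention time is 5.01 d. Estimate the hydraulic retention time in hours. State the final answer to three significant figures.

τ ≈ 6.62 h

Steady-state biomass mass balance: V·X·(1 + k_d·θ_c) = Y·Q·(S₀ − S)·θ_c, so V = 0.524 × 9.39 × (586 − 9.15) × 5.01 / [3450 × (1 + 0.118 × 5.01)] = 1.42×10^4 / 5490 = 2.590 m³.
Hydraulic retention time τ = V/Q = 2.590 / 9.39 = 0.2759 d = 6.621 h.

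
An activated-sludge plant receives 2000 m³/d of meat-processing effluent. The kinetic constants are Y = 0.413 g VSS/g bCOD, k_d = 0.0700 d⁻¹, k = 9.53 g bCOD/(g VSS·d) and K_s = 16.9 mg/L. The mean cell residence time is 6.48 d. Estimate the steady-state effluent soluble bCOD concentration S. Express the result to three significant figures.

For a completely mixed reactor with recycle the Lawrence–McCarty relation gives S = K_s·(1 + k_d·θ_c) / [θ_c·(Y·k − k_d) − 1] = 16.9 × (1 + 0.0700 × 6.48) / [6.48 × (0.413 × 9.53 − 0.0700) − 1] = 24.57 / 24.05 = 1.021 mg/L.

S ≈ 1.02 mg/L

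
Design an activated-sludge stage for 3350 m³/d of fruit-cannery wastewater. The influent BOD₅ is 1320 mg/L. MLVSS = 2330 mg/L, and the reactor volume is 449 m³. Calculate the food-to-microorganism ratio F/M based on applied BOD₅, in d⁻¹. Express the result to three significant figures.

F/M = applied load / biomass = Q·S₀/(V·X) = 3350 × 1320 / (449.0 × 2330) = 4.227 d⁻¹.

F/M ≈ 4.23 d⁻¹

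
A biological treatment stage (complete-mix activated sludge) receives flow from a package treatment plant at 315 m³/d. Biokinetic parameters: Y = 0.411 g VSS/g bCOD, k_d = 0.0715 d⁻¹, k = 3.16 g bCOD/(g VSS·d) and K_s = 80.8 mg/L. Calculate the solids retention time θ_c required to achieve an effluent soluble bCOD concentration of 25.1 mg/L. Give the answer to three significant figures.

From 1/θ_c = Y·k·S/(K_s + S) − k_d: Y·k·S/(K_s+S) = 0.411 × 3.16 × 25.1 / (80.8 + 25.1) = 0.3078 d⁻¹.
1/θ_c = 0.3078 − 0.0715 = 0.2363 d⁻¹, so θ_c = 4.231 d.

θ_c ≈ 4.23 d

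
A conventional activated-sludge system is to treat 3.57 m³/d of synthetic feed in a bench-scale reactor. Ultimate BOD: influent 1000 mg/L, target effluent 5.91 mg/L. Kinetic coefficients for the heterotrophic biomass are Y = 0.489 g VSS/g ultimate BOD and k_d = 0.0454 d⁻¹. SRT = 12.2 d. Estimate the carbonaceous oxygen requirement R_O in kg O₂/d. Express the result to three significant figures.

R_O ≈ 1.96 kg O₂/d

The observed yield is Y_obs = Y/(1 + k_d·θ_c) = 0.489 / (1 + 0.0454 × 12.2) = 0.489 / 1.554 = 0.3147 g VSS per g ultimate BOD removed.
ΔS = 1000 − 5.91 = 994.1 mg/L, so the substrate removal rate is 3.57 × 994.1/1000 = 3.549 kg ultimate BOD/d.
P_X = Y_obs·Q·(S₀ − S) = 0.3147 × 3.549 = 1.117 kg VSS/d.
Carbonaceous O₂ demand = substrate oxidised − cell-mass equivalent = 3.549 − 1.42 × 1.117 = 1.963 kg O₂/d.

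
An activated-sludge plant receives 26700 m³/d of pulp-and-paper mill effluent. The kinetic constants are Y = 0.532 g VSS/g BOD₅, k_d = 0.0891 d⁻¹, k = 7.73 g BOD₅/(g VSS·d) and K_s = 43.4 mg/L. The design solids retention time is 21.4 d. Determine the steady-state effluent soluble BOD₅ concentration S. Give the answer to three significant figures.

For a completely mixed reactor with recycle the Lawrence–McCarty relation gives S = K_s·(1 + k_d·θ_c) / [θ_c·(Y·k − k_d) − 1] = 43.4 × (1 + 0.0891 × 21.4) / [21.4 × (0.532 × 7.73 − 0.0891) − 1] = 126.2 / 85.10 = 1.482 mg/L.

S ≈ 1.48 mg/L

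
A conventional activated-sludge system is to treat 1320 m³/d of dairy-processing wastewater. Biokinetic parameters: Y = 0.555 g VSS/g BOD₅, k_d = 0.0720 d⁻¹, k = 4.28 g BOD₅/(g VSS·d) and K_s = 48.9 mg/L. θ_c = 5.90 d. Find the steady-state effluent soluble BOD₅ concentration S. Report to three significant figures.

From the Monod/SRT balance for a CMAS, S = K_s·(1+k_d θ_c)/[θ_c·(Y k − k_d) − 1] = 48.9 × (1 + 0.0720 × 5.90) / [5.90 × (0.555 × 4.28 − 0.0720) − 1] = 69.67 / 12.59 = 5.534 mg/L.

S ≈ 5.53 mg/L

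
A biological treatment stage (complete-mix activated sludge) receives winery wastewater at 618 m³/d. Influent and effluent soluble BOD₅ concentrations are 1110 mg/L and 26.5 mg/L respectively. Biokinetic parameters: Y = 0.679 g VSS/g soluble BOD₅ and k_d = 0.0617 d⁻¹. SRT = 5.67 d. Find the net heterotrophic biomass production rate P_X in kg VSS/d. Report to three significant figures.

P_X ≈ 337 kg VSS/d

The observed yield is Y_obs = Y/(1 + k_d·θ_c) = 0.679 / (1 + 0.0617 × 5.67) = 0.679 / 1.350 = 0.5030 g VSS per g soluble BOD₅ removed.
Mass of soluble BOD₅ removed per day: Q(S₀ − S) = 618 × 1084 g/m³ = 669.6 kg/d.
So the net sludge growth is P_X = 0.5030 × 669.6 = 336.8 kg VSS/d.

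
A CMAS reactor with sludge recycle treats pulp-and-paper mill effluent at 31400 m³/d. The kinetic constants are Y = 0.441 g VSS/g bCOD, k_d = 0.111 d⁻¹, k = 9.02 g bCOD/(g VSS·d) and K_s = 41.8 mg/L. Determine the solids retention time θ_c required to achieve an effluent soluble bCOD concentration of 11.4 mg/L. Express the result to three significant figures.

At the target effluent, Y k S/(K_s+S) = 0.441×9.02×11.4/53.20 = 0.8524 d⁻¹.
θ_c = 1/(μ − k_d) = 1/(0.8524 − 0.111) = 1/0.7414 = 1.349 d.

θ_c ≈ 1.35 d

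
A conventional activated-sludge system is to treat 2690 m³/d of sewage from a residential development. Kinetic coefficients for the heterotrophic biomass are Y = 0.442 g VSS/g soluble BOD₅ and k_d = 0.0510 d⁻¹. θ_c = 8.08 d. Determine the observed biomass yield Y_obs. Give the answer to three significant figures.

Y_obs ≈ 0.313 g VSS/g soluble BOD₅

The observed yield is Y_obs = Y/(1 + k_d·θ_c) = 0.442 / (1 + 0.0510 × 8.08) = 0.442 / 1.412 = 0.3130 g VSS per g soluble BOD₅ removed.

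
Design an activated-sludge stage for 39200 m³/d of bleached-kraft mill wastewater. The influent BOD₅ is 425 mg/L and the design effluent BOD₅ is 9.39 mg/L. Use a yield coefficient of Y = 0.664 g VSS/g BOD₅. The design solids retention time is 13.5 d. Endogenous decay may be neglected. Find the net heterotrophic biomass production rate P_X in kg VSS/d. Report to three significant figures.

P_X ≈ 10800 kg VSS/d

No decay correction is needed, so Y_obs = Y = 0.664.
Mass of BOD₅ removed per day: Q(S₀ − S) = 39200 × 415.6 g/m³ = 16292 kg/d.
Biomass produced: P_X = Y_obs·Q·ΔS = 0.6640 × 16292 ≈ 10818 kg VSS/d.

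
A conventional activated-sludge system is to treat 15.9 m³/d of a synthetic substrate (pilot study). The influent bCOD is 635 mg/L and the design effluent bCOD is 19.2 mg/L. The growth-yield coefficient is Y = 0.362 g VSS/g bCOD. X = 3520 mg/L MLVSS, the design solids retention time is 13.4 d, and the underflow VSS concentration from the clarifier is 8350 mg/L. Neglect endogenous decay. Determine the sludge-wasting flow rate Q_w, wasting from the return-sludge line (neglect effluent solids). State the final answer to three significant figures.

With k_d = 0 the design equation reduces to V = Y Q (S₀−S) θ_c / X = 0.362 × 15.9 × (635 − 19.2) × 13.4 / 3520 = 13.49 m³.
θ_c = V·X/(Q_w·X_r) when wasting from the recycle, so Q_w = V·X/(θ_c·X_r) = 13.49 × 3520 / (13.4 × 8350) = 0.4245 m³/d.

Q_w ≈ 0.424 m³/d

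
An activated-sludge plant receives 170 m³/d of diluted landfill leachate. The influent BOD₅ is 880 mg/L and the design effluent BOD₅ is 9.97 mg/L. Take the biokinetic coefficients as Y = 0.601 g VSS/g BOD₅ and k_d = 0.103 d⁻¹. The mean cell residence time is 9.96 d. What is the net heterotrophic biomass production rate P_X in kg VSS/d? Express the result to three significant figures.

Y_obs = Y / (1 + k_d θ_c) = 0.601 / (1 + 0.103 × 9.96) = 0.601 / 2.026 = 0.2967.
ΔS = 880 − 9.97 = 870.0 mg/L, so the substrate removal rate is 170 × 870.0/1000 = 147.9 kg BOD₅/d.
Biomass produced: P_X = Y_obs·Q·ΔS = 0.2967 × 147.9 ≈ 43.88 kg VSS/d.

P_X ≈ 43.9 kg VSS/d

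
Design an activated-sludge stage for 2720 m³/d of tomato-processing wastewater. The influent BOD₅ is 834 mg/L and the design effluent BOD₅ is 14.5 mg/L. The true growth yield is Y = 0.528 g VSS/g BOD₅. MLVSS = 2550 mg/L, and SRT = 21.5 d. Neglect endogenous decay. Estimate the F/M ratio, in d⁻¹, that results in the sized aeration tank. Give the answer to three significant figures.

V·X = Y·Q·ΔS·θ_c gives V = 0.528 × 2720 × (834 − 14.5) × 21.5 / 2550 = 9923 m³.
F/M = Q·S₀ / (V·X) = 2720 × 834 / (9923 × 2550) = 0.08965 g BOD₅·(g VSS·d)⁻¹.

F/M ≈ 0.0896 d⁻¹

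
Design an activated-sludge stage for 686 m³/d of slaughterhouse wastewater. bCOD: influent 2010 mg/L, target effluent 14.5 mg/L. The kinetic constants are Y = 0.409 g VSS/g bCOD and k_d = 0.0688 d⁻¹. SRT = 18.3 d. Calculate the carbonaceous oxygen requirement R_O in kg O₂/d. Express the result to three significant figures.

Correct the yield for decay: Y_obs = Y/(1 + k_d θ_c) = 0.409 / (1 + 0.0688 × 18.3) = 0.409 / 2.259 = 0.1811.
Q·(S₀ − S) = 686 × (2010 − 14.5) × 10⁻³ = 1369 kg/d removed.
P_X = Y_obs·Q·(S₀ − S) = 0.1811 × 1369 = 247.8 kg VSS/d.
Carbonaceous O₂ demand = substrate oxidised − cell-mass equivalent = 1369 − 1.42 × 247.8 = 1017 kg O₂/d.

R_O ≈ 1020 kg O₂/d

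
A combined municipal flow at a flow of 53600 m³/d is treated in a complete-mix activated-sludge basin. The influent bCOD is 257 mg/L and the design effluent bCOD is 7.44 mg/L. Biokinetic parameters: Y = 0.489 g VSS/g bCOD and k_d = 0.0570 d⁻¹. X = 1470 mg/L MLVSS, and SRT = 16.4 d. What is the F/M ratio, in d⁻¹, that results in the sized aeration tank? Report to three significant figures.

Steady-state biomass mass balance: V·X·(1 + k_d·θ_c) = Y·Q·(S₀ − S)·θ_c, so V = 0.489 × 53600 × (257 − 7.44) × 16.4 / [1470 × (1 + 0.0570 × 16.4)] = 1.07×10^8 / 2844 = 37717 m³.
F/M = applied load / biomass = Q·S₀/(V·X) = 53600 × 257 / (37717 × 1470) = 0.2485 d⁻¹.

F/M ≈ 0.248 d⁻¹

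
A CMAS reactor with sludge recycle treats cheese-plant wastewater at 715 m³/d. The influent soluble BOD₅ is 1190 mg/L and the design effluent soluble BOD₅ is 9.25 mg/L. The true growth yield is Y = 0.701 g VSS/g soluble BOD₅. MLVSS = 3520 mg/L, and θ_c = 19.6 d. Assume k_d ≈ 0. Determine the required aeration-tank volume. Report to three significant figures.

V ≈ 3300 m³

Biomass mass balance (decay neglected): V·X = Y·Q·(S₀ − S)·θ_c, so V = 0.701 × 715 × (1190 − 9.25) × 19.6 / 3520 = 3295 m³.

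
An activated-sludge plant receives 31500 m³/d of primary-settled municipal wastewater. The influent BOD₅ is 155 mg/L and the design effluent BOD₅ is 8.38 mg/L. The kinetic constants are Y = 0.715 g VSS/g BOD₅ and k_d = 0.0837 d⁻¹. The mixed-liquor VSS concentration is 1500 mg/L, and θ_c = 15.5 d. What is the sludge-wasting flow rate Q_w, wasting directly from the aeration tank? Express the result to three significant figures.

Steady-state biomass mass balance: V·X·(1 + k_d·θ_c) = Y·Q·(S₀ − S)·θ_c, so V = 0.715 × 31500 × (155 − 8.38) × 15.5 / [1500 × (1 + 0.0837 × 15.5)] = 5.12×10^7 / 3446 = 14853 m³.
For wasting at MLVSS concentration, Q_w = V/θ_c = 14853/15.5 = 958.3 m³/d.

Q_w ≈ 958 m³/d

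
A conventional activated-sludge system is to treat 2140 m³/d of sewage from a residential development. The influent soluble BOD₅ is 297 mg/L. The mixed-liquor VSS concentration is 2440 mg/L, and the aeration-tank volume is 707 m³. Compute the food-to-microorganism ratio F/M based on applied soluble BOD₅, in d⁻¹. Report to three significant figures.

F/M = applied load / biomass = Q·S₀/(V·X) = 2140 × 297 / (707.0 × 2440) = 0.3684 d⁻¹.

F/M ≈ 0.368 d⁻¹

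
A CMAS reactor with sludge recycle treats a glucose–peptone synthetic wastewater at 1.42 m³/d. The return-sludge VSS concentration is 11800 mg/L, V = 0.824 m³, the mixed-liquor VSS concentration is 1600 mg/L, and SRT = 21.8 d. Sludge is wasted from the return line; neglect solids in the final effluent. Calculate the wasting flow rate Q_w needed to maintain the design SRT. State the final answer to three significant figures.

Q_w ≈ 0.00513 m³/d

θ_c = V·X/(Q_w·X_r) when wasting from the recycle, so Q_w = V·X/(θ_c·X_r) = 0.8240 × 1600 / (21.8 × 11800) = 0.005125 m³/d.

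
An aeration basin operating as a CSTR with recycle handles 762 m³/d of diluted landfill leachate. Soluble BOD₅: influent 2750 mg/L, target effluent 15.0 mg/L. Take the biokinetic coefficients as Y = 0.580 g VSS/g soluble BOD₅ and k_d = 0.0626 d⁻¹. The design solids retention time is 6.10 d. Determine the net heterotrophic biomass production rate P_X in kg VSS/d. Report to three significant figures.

Correct the yield for decay: Y_obs = Y/(1 + k_d θ_c) = 0.580 / (1 + 0.0626 × 6.10) = 0.580 / 1.382 = 0.4197.
Substrate removed = Q·(S₀ − S) = 762 m³/d × (2750 − 15.0) g/m³ = 2.08×10^6 g/d = 2084 kg/d.
So the net sludge growth is P_X = 0.4197 × 2084 = 874.7 kg VSS/d.

P_X ≈ 875 kg VSS/d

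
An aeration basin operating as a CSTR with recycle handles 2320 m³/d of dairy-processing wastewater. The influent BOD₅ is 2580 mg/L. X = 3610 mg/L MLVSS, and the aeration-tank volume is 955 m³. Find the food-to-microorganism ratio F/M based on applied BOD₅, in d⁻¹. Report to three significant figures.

F/M = Q·S₀ / (V·X) = 2320 × 2580 / (955.0 × 3610) = 1.736 g BOD₅·(g VSS·d)⁻¹.

F/M ≈ 1.74 d⁻¹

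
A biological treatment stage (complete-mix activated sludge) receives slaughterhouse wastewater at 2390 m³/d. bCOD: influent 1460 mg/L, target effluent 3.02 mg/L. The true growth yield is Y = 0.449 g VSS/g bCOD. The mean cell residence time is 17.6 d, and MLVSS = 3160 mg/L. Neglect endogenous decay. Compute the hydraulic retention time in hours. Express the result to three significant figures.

τ ≈ 87.4 h

Biomass mass balance (decay neglected): V·X = Y·Q·(S₀ − S)·θ_c, so V = 0.449 × 2390 × (1460 − 3.02) × 17.6 / 3160 = 8708 m³.
Hydraulic retention time τ = V/Q = 8708 / 2390 = 3.644 d = 87.45 h.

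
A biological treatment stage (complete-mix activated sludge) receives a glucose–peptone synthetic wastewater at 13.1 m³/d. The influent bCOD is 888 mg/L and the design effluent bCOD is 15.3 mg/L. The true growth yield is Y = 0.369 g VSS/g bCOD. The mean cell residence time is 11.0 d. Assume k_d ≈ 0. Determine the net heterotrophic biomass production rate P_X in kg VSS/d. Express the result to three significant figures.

P_X ≈ 4.22 kg VSS/d

Since k_d ≈ 0, Y_obs = Y = 0.369 g VSS/g bCOD.
Mass of bCOD removed per day: Q(S₀ − S) = 13.1 × 872.7 g/m³ = 11.43 kg/d.
Net biomass production P_X = Y_obs × Q·(S₀ − S) = 0.3690 × 11.43 = 4.219 kg VSS/d.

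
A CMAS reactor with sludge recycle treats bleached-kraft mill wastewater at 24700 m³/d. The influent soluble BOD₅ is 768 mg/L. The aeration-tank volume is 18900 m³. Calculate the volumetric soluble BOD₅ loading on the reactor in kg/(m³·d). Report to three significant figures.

L_v = Q S₀ / V = 24700 × 768 × 10⁻³ / 18900 = 1.004 kg/(m³·d).

L_v ≈ 1.00 kg soluble BOD₅/(m³·d)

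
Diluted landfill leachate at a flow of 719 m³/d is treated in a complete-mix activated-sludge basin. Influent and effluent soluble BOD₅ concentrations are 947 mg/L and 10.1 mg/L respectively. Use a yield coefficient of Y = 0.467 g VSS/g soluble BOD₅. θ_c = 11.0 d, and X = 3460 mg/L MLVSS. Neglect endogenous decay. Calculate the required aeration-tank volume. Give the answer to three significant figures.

V ≈ 1000 m³

With k_d = 0 the design equation reduces to V = Y Q (S₀−S) θ_c / X = 0.467 × 719 × (947 − 10.1) × 11.0 / 3460 = 1000 m³.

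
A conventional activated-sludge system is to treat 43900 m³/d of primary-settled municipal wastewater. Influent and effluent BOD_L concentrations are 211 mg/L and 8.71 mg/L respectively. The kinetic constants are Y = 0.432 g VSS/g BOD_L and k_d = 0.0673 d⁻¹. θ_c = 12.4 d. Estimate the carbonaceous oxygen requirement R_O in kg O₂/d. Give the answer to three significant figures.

R_O ≈ 5910 kg O₂/d

The observed yield is Y_obs = Y/(1 + k_d·θ_c) = 0.432 / (1 + 0.0673 × 12.4) = 0.432 / 1.835 = 0.2355 g VSS per g BOD_L removed.
Mass of BOD_L removed per day: Q(S₀ − S) = 43900 × 202.3 g/m³ = 8881 kg/d.
P_X = Y_obs·Q·(S₀ − S) = 0.2355 × 8881 = 2091 kg VSS/d.
R_O = Q·(S₀ − S) − 1.42·P_X = 8881 − 1.42 × 2091 = 5911 kg O₂/d.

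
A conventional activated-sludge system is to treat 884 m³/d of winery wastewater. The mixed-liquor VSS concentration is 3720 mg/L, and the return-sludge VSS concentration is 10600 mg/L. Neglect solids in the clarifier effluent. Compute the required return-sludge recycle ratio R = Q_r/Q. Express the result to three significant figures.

R = Q_r/Q = X/(X_r − X) = 3720 / (10600 − 3720) = 0.5407.

R ≈ 0.541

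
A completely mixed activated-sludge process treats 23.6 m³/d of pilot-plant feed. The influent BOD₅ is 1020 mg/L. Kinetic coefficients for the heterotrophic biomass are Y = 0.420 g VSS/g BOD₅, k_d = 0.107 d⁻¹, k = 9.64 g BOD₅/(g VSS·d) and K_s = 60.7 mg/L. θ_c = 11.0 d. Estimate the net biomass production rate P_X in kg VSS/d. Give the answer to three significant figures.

P_X ≈ 4.63 kg VSS/d

From the Monod/SRT balance for a CMAS, S = K_s·(1+k_d θ_c)/[θ_c·(Y k − k_d) − 1] = 60.7 × (1 + 0.107 × 11.0) / [11.0 × (0.420 × 9.64 − 0.107) − 1] = 132.1 / 42.36 = 3.120 mg/L.
Observed yield with endogenous decay: Y_obs = Y / (1 + k_d·θ_c) = 0.420 / (1 + 0.107 × 11.0) = 0.420 / 2.177 = 0.1929 g VSS/g BOD₅.
ΔS = 1020 − 3.12 = 1017 mg/L, so the substrate removal rate is 23.6 × 1017/1000 = 24.00 kg BOD₅/d.
Biomass produced: P_X = Y_obs·Q·ΔS = 0.1929 × 24.00 ≈ 4.630 kg VSS/d.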